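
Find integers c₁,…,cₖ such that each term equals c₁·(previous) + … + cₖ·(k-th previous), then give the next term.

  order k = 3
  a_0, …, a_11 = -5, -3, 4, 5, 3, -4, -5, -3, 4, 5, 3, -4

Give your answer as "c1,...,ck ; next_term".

0,0,-1 ; -5

  a_3 = 0·4 + 0·-3 + -1·-5 = 5
  a_4 = 0·5 + 0·4 + -1·-3 = 3
  a_5 = 0·3 + 0·5 + -1·4 = -4
  a_6 = 0·-4 + 0·3 + -1·5 = -5
  a_7 = 0·-5 + 0·-4 + -1·3 = -3
  a_8 = 0·-3 + 0·-5 + -1·-4 = 4
  a_9 = 0·4 + 0·-3 + -1·-5 = 5
  a_10 = 0·5 + 0·4 + -1·-3 = 3
  a_11 = 0·3 + 0·5 + -1·4 = -4
  a_12 = 0·-4 + 0·3 + -1·5 = -5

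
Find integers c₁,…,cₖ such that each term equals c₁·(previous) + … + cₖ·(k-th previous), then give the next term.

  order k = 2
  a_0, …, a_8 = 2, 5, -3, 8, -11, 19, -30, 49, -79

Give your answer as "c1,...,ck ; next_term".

  a_2 = -1·5 + 1·2 = -3
  a_3 = -1·-3 + 1·5 = 8
  a_4 = -1·8 + 1·-3 = -11
  a_5 = -1·-11 + 1·8 = 19
  a_6 = -1·19 + 1·-11 = -30
  a_7 = -1·-30 + 1·19 = 49
  a_8 = -1·49 + 1·-30 = -79
  a_9 = -1·-79 + 1·49 = 128

-1,1 ; 128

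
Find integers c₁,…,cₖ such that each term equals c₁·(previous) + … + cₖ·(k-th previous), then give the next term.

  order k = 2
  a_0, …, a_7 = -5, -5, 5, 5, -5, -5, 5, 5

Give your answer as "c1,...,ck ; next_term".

0,-1 ; -5

  a_2 = 0·-5 + -1·-5 = 5
  a_3 = 0·5 + -1·-5 = 5
  a_4 = 0·5 + -1·5 = -5
  a_5 = 0·-5 + -1·5 = -5
  a_6 = 0·-5 + -1·-5 = 5
  a_7 = 0·5 + -1·-5 = 5
  a_8 = 0·5 + -1·5 = -5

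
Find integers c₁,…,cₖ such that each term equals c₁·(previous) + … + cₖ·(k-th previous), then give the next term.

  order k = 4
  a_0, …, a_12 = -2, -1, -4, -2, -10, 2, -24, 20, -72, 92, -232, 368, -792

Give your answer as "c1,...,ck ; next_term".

0,2,-2,2 ; 1384

  a_4 = 0·-2 + 2·-4 + -2·-1 + 2·-2 = -10
  a_5 = 0·-10 + 2·-2 + -2·-4 + 2·-1 = 2
  a_6 = 0·2 + 2·-10 + -2·-2 + 2·-4 = -24
  a_7 = 0·-24 + 2·2 + -2·-10 + 2·-2 = 20
  a_8 = 0·20 + 2·-24 + -2·2 + 2·-10 = -72
  a_9 = 0·-72 + 2·20 + -2·-24 + 2·2 = 92
  a_10 = 0·92 + 2·-72 + -2·20 + 2·-24 = -232
  a_11 = 0·-232 + 2·92 + -2·-72 + 2·20 = 368
  a_12 = 0·368 + 2·-232 + -2·92 + 2·-72 = -792
  a_13 = 0·-792 + 2·368 + -2·-232 + 2·92 = 1384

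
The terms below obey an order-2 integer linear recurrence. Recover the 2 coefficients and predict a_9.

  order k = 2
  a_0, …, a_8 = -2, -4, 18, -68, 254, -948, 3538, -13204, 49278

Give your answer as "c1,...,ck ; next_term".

-4,-1 ; -183908

  a_2 = -4·-4 + -1·-2 = 18
  a_3 = -4·18 + -1·-4 = -68
  a_4 = -4·-68 + -1·18 = 254
  a_5 = -4·254 + -1·-68 = -948
  a_6 = -4·-948 + -1·254 = 3538
  a_7 = -4·3538 + -1·-948 = -13204
  a_8 = -4·-13204 + -1·3538 = 49278
  a_9 = -4·49278 + -1·-13204 = -183908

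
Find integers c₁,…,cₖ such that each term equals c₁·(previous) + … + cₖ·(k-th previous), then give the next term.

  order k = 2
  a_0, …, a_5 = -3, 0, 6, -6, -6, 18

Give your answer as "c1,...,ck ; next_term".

  a_2 = -1·0 + -2·-3 = 6
  a_3 = -1·6 + -2·0 = -6
  a_4 = -1·-6 + -2·6 = -6
  a_5 = -1·-6 + -2·-6 = 18
  a_6 = -1·18 + -2·-6 = -6

-1,-2 ; -6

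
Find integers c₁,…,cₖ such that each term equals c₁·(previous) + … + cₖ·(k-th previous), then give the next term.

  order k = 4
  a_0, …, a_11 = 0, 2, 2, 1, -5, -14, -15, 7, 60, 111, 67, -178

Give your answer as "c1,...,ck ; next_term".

  a_4 = 1·1 + -1·2 + -2·2 + -2·0 = -5
  a_5 = 1·-5 + -1·1 + -2·2 + -2·2 = -14
  a_6 = 1·-14 + -1·-5 + -2·1 + -2·2 = -15
  a_7 = 1·-15 + -1·-14 + -2·-5 + -2·1 = 7
  a_8 = 1·7 + -1·-15 + -2·-14 + -2·-5 = 60
  a_9 = 1·60 + -1·7 + -2·-15 + -2·-14 = 111
  a_10 = 1·111 + -1·60 + -2·7 + -2·-15 = 67
  a_11 = 1·67 + -1·111 + -2·60 + -2·7 = -178
  a_12 = 1·-178 + -1·67 + -2·111 + -2·60 = -587

1,-1,-2,-2 ; -587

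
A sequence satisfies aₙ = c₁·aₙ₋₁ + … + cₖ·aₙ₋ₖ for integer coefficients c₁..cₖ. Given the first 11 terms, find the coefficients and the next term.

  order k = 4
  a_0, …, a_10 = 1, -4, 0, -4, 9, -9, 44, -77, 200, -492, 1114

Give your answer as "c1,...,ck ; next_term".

  a_4 = -1·-4 + 3·0 + -2·-4 + -3·1 = 9
  a_5 = -1·9 + 3·-4 + -2·0 + -3·-4 = -9
  a_6 = -1·-9 + 3·9 + -2·-4 + -3·0 = 44
  a_7 = -1·44 + 3·-9 + -2·9 + -3·-4 = -77
  a_8 = -1·-77 + 3·44 + -2·-9 + -3·9 = 200
  a_9 = -1·200 + 3·-77 + -2·44 + -3·-9 = -492
  a_10 = -1·-492 + 3·200 + -2·-77 + -3·44 = 1114
  a_11 = -1·1114 + 3·-492 + -2·200 + -3·-77 = -2759

-1,3,-2,-3 ; -2759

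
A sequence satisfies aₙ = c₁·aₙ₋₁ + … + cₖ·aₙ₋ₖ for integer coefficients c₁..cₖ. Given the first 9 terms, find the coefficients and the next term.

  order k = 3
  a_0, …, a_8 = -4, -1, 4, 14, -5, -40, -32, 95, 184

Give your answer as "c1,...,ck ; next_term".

  a_3 = 0·4 + -2·-1 + -3·-4 = 14
  a_4 = 0·14 + -2·4 + -3·-1 = -5
  a_5 = 0·-5 + -2·14 + -3·4 = -40
  a_6 = 0·-40 + -2·-5 + -3·14 = -32
  a_7 = 0·-32 + -2·-40 + -3·-5 = 95
  a_8 = 0·95 + -2·-32 + -3·-40 = 184
  a_9 = 0·184 + -2·95 + -3·-32 = -94

0,-2,-3 ; -94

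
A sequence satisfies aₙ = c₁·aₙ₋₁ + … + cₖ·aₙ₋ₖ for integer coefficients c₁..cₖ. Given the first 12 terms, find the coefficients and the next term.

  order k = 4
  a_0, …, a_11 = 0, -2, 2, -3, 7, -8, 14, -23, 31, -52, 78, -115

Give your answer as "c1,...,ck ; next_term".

  a_4 = -1·-3 + 1·2 + -1·-2 + -2·0 = 7
  a_5 = -1·7 + 1·-3 + -1·2 + -2·-2 = -8
  a_6 = -1·-8 + 1·7 + -1·-3 + -2·2 = 14
  a_7 = -1·14 + 1·-8 + -1·7 + -2·-3 = -23
  a_8 = -1·-23 + 1·14 + -1·-8 + -2·7 = 31
  a_9 = -1·31 + 1·-23 + -1·14 + -2·-8 = -52
  a_10 = -1·-52 + 1·31 + -1·-23 + -2·14 = 78
  a_11 = -1·78 + 1·-52 + -1·31 + -2·-23 = -115
  a_12 = -1·-115 + 1·78 + -1·-52 + -2·31 = 183

-1,1,-1,-2 ; 183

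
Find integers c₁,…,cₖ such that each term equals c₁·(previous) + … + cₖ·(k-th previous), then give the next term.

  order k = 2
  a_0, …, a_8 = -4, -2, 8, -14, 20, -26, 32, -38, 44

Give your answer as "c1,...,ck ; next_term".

  a_2 = -2·-2 + -1·-4 = 8
  a_3 = -2·8 + -1·-2 = -14
  a_4 = -2·-14 + -1·8 = 20
  a_5 = -2·20 + -1·-14 = -26
  a_6 = -2·-26 + -1·20 = 32
  a_7 = -2·32 + -1·-26 = -38
  a_8 = -2·-38 + -1·32 = 44
  a_9 = -2·44 + -1·-38 = -50

-2,-1 ; -50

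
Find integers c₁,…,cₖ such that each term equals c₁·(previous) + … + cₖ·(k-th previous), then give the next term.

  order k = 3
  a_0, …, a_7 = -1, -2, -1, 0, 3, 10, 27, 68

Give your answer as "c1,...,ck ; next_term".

3,-1,-1 ; 167

  a_3 = 3·-1 + -1·-2 + -1·-1 = 0
  a_4 = 3·0 + -1·-1 + -1·-2 = 3
  a_5 = 3·3 + -1·0 + -1·-1 = 10
  a_6 = 3·10 + -1·3 + -1·0 = 27
  a_7 = 3·27 + -1·10 + -1·3 = 68
  a_8 = 3·68 + -1·27 + -1·10 = 167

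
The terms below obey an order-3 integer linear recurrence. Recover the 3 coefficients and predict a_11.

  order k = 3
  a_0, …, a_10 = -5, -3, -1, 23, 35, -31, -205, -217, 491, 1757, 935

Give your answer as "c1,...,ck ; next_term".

1,-3,-3 ; -5809

  a_3 = 1·-1 + -3·-3 + -3·-5 = 23
  a_4 = 1·23 + -3·-1 + -3·-3 = 35
  a_5 = 1·35 + -3·23 + -3·-1 = -31
  a_6 = 1·-31 + -3·35 + -3·23 = -205
  a_7 = 1·-205 + -3·-31 + -3·35 = -217
  a_8 = 1·-217 + -3·-205 + -3·-31 = 491
  a_9 = 1·491 + -3·-217 + -3·-205 = 1757
  a_10 = 1·1757 + -3·491 + -3·-217 = 935
  a_11 = 1·935 + -3·1757 + -3·491 = -5809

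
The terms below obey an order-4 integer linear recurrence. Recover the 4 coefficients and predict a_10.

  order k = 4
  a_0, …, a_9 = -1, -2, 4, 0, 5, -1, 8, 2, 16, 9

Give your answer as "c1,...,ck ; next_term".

  a_4 = 1·0 + 1·4 + -1·-2 + 1·-1 = 5
  a_5 = 1·5 + 1·0 + -1·4 + 1·-2 = -1
  a_6 = 1·-1 + 1·5 + -1·0 + 1·4 = 8
  a_7 = 1·8 + 1·-1 + -1·5 + 1·0 = 2
  a_8 = 1·2 + 1·8 + -1·-1 + 1·5 = 16
  a_9 = 1·16 + 1·2 + -1·8 + 1·-1 = 9
  a_10 = 1·9 + 1·16 + -1·2 + 1·8 = 31

1,1,-1,1 ; 31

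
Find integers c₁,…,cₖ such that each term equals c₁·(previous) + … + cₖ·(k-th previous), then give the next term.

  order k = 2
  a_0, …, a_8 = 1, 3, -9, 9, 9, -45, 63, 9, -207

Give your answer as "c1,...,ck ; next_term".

-2,-3 ; 387

  a_2 = -2·3 + -3·1 = -9
  a_3 = -2·-9 + -3·3 = 9
  a_4 = -2·9 + -3·-9 = 9
  a_5 = -2·9 + -3·9 = -45
  a_6 = -2·-45 + -3·9 = 63
  a_7 = -2·63 + -3·-45 = 9
  a_8 = -2·9 + -3·63 = -207
  a_9 = -2·-207 + -3·9 = 387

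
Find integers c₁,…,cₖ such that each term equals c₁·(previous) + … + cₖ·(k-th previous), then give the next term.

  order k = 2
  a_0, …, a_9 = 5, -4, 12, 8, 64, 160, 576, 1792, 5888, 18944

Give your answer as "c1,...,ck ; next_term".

  a_2 = 2·-4 + 4·5 = 12
  a_3 = 2·12 + 4·-4 = 8
  a_4 = 2·8 + 4·12 = 64
  a_5 = 2·64 + 4·8 = 160
  a_6 = 2·160 + 4·64 = 576
  a_7 = 2·576 + 4·160 = 1792
  a_8 = 2·1792 + 4·576 = 5888
  a_9 = 2·5888 + 4·1792 = 18944
  a_10 = 2·18944 + 4·5888 = 61440

2,4 ; 61440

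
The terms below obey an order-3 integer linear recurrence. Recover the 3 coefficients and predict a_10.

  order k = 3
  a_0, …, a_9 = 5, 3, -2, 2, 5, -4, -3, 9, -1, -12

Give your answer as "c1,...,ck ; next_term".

0,-1,1 ; 10

  a_3 = 0·-2 + -1·3 + 1·5 = 2
  a_4 = 0·2 + -1·-2 + 1·3 = 5
  a_5 = 0·5 + -1·2 + 1·-2 = -4
  a_6 = 0·-4 + -1·5 + 1·2 = -3
  a_7 = 0·-3 + -1·-4 + 1·5 = 9
  a_8 = 0·9 + -1·-3 + 1·-4 = -1
  a_9 = 0·-1 + -1·9 + 1·-3 = -12
  a_10 = 0·-12 + -1·-1 + 1·9 = 10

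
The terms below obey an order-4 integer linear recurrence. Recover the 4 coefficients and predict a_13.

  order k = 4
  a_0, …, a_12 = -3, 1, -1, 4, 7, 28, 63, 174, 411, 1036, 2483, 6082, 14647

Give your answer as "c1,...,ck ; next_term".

  a_4 = 2·4 + 3·-1 + -4·1 + -2·-3 = 7
  a_5 = 2·7 + 3·4 + -4·-1 + -2·1 = 28
  a_6 = 2·28 + 3·7 + -4·4 + -2·-1 = 63
  a_7 = 2·63 + 3·28 + -4·7 + -2·4 = 174
  a_8 = 2·174 + 3·63 + -4·28 + -2·7 = 411
  a_9 = 2·411 + 3·174 + -4·63 + -2·28 = 1036
  a_10 = 2·1036 + 3·411 + -4·174 + -2·63 = 2483
  a_11 = 2·2483 + 3·1036 + -4·411 + -2·174 = 6082
  a_12 = 2·6082 + 3·2483 + -4·1036 + -2·411 = 14647
  a_13 = 2·14647 + 3·6082 + -4·2483 + -2·1036 = 35536

2,3,-4,-2 ; 35536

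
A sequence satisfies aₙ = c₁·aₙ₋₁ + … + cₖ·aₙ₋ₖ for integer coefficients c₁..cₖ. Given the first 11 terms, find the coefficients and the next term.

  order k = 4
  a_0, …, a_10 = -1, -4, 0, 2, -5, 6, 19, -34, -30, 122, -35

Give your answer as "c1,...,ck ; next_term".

  a_4 = 0·2 + -3·0 + 2·-4 + -3·-1 = -5
  a_5 = 0·-5 + -3·2 + 2·0 + -3·-4 = 6
  a_6 = 0·6 + -3·-5 + 2·2 + -3·0 = 19
  a_7 = 0·19 + -3·6 + 2·-5 + -3·2 = -34
  a_8 = 0·-34 + -3·19 + 2·6 + -3·-5 = -30
  a_9 = 0·-30 + -3·-34 + 2·19 + -3·6 = 122
  a_10 = 0·122 + -3·-30 + 2·-34 + -3·19 = -35
  a_11 = 0·-35 + -3·122 + 2·-30 + -3·-34 = -324

0,-3,2,-3 ; -324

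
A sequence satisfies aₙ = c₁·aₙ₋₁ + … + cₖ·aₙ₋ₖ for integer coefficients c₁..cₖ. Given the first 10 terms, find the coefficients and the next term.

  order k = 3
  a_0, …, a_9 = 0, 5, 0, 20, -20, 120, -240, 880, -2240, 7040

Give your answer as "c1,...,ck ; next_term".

-2,4,4 ; -19520

  a_3 = -2·0 + 4·5 + 4·0 = 20
  a_4 = -2·20 + 4·0 + 4·5 = -20
  a_5 = -2·-20 + 4·20 + 4·0 = 120
  a_6 = -2·120 + 4·-20 + 4·20 = -240
  a_7 = -2·-240 + 4·120 + 4·-20 = 880
  a_8 = -2·880 + 4·-240 + 4·120 = -2240
  a_9 = -2·-2240 + 4·880 + 4·-240 = 7040
  a_10 = -2·7040 + 4·-2240 + 4·880 = -19520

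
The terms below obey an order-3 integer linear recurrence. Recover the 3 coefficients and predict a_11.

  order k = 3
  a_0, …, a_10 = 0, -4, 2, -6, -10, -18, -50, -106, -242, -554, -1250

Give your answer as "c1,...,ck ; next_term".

  a_3 = 1·2 + 2·-4 + 2·0 = -6
  a_4 = 1·-6 + 2·2 + 2·-4 = -10
  a_5 = 1·-10 + 2·-6 + 2·2 = -18
  a_6 = 1·-18 + 2·-10 + 2·-6 = -50
  a_7 = 1·-50 + 2·-18 + 2·-10 = -106
  a_8 = 1·-106 + 2·-50 + 2·-18 = -242
  a_9 = 1·-242 + 2·-106 + 2·-50 = -554
  a_10 = 1·-554 + 2·-242 + 2·-106 = -1250
  a_11 = 1·-1250 + 2·-554 + 2·-242 = -2842

1,2,2 ; -2842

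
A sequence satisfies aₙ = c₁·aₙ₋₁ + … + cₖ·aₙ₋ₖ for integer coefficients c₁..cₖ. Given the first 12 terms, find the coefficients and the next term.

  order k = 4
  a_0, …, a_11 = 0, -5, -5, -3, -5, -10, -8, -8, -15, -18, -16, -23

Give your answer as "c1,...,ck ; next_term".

0,0,1,1 ; -33

  a_4 = 0·-3 + 0·-5 + 1·-5 + 1·0 = -5
  a_5 = 0·-5 + 0·-3 + 1·-5 + 1·-5 = -10
  a_6 = 0·-10 + 0·-5 + 1·-3 + 1·-5 = -8
  a_7 = 0·-8 + 0·-10 + 1·-5 + 1·-3 = -8
  a_8 = 0·-8 + 0·-8 + 1·-10 + 1·-5 = -15
  a_9 = 0·-15 + 0·-8 + 1·-8 + 1·-10 = -18
  a_10 = 0·-18 + 0·-15 + 1·-8 + 1·-8 = -16
  a_11 = 0·-16 + 0·-18 + 1·-15 + 1·-8 = -23
  a_12 = 0·-23 + 0·-16 + 1·-18 + 1·-15 = -33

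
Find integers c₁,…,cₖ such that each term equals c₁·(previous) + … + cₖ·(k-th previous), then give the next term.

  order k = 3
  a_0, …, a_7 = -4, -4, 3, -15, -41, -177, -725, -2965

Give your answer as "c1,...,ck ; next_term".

3,4,2 ; -12149

  a_3 = 3·3 + 4·-4 + 2·-4 = -15
  a_4 = 3·-15 + 4·3 + 2·-4 = -41
  a_5 = 3·-41 + 4·-15 + 2·3 = -177
  a_6 = 3·-177 + 4·-41 + 2·-15 = -725
  a_7 = 3·-725 + 4·-177 + 2·-41 = -2965
  a_8 = 3·-2965 + 4·-725 + 2·-177 = -12149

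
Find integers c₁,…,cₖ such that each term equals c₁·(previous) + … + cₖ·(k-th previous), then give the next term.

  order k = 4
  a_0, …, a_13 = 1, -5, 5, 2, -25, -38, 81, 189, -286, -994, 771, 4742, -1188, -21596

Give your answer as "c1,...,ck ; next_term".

  a_4 = 1·2 + -4·5 + 2·-5 + 3·1 = -25
  a_5 = 1·-25 + -4·2 + 2·5 + 3·-5 = -38
  a_6 = 1·-38 + -4·-25 + 2·2 + 3·5 = 81
  a_7 = 1·81 + -4·-38 + 2·-25 + 3·2 = 189
  a_8 = 1·189 + -4·81 + 2·-38 + 3·-25 = -286
  a_9 = 1·-286 + -4·189 + 2·81 + 3·-38 = -994
  a_10 = 1·-994 + -4·-286 + 2·189 + 3·81 = 771
  a_11 = 1·771 + -4·-994 + 2·-286 + 3·189 = 4742
  a_12 = 1·4742 + -4·771 + 2·-994 + 3·-286 = -1188
  a_13 = 1·-1188 + -4·4742 + 2·771 + 3·-994 = -21596
  a_14 = 1·-21596 + -4·-1188 + 2·4742 + 3·771 = -5047

1,-4,2,3 ; -5047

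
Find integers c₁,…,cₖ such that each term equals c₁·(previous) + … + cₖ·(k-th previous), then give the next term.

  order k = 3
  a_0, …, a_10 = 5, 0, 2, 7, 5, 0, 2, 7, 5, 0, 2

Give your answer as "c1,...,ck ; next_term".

1,-1,1 ; 7

  a_3 = 1·2 + -1·0 + 1·5 = 7
  a_4 = 1·7 + -1·2 + 1·0 = 5
  a_5 = 1·5 + -1·7 + 1·2 = 0
  a_6 = 1·0 + -1·5 + 1·7 = 2
  a_7 = 1·2 + -1·0 + 1·5 = 7
  a_8 = 1·7 + -1·2 + 1·0 = 5
  a_9 = 1·5 + -1·7 + 1·2 = 0
  a_10 = 1·0 + -1·5 + 1·7 = 2
  a_11 = 1·2 + -1·0 + 1·5 = 7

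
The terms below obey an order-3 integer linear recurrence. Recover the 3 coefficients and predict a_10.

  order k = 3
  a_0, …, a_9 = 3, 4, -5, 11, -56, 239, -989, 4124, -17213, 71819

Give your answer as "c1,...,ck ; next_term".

-4,0,-3 ; -299648

  a_3 = -4·-5 + 0·4 + -3·3 = 11
  a_4 = -4·11 + 0·-5 + -3·4 = -56
  a_5 = -4·-56 + 0·11 + -3·-5 = 239
  a_6 = -4·239 + 0·-56 + -3·11 = -989
  a_7 = -4·-989 + 0·239 + -3·-56 = 4124
  a_8 = -4·4124 + 0·-989 + -3·239 = -17213
  a_9 = -4·-17213 + 0·4124 + -3·-989 = 71819
  a_10 = -4·71819 + 0·-17213 + -3·4124 = -299648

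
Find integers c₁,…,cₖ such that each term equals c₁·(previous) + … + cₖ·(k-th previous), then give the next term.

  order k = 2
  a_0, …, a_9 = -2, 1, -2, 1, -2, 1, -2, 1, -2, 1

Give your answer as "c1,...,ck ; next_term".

  a_2 = 0·1 + 1·-2 = -2
  a_3 = 0·-2 + 1·1 = 1
  a_4 = 0·1 + 1·-2 = -2
  a_5 = 0·-2 + 1·1 = 1
  a_6 = 0·1 + 1·-2 = -2
  a_7 = 0·-2 + 1·1 = 1
  a_8 = 0·1 + 1·-2 = -2
  a_9 = 0·-2 + 1·1 = 1
  a_10 = 0·1 + 1·-2 = -2

0,1 ; -2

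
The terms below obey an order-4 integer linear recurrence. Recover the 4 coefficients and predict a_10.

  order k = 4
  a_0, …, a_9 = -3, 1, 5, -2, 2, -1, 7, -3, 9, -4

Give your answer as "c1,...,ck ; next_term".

0,1,0,1 ; 16

  a_4 = 0·-2 + 1·5 + 0·1 + 1·-3 = 2
  a_5 = 0·2 + 1·-2 + 0·5 + 1·1 = -1
  a_6 = 0·-1 + 1·2 + 0·-2 + 1·5 = 7
  a_7 = 0·7 + 1·-1 + 0·2 + 1·-2 = -3
  a_8 = 0·-3 + 1·7 + 0·-1 + 1·2 = 9
  a_9 = 0·9 + 1·-3 + 0·7 + 1·-1 = -4
  a_10 = 0·-4 + 1·9 + 0·-3 + 1·7 = 16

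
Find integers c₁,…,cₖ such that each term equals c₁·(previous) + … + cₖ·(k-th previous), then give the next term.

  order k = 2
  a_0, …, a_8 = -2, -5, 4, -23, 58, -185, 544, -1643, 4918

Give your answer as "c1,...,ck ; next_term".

  a_2 = -2·-5 + 3·-2 = 4
  a_3 = -2·4 + 3·-5 = -23
  a_4 = -2·-23 + 3·4 = 58
  a_5 = -2·58 + 3·-23 = -185
  a_6 = -2·-185 + 3·58 = 544
  a_7 = -2·544 + 3·-185 = -1643
  a_8 = -2·-1643 + 3·544 = 4918
  a_9 = -2·4918 + 3·-1643 = -14765

-2,3 ; -14765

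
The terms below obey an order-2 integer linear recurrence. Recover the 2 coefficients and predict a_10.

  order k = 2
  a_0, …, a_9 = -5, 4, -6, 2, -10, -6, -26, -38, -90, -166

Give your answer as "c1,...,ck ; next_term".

  a_2 = 1·4 + 2·-5 = -6
  a_3 = 1·-6 + 2·4 = 2
  a_4 = 1·2 + 2·-6 = -10
  a_5 = 1·-10 + 2·2 = -6
  a_6 = 1·-6 + 2·-10 = -26
  a_7 = 1·-26 + 2·-6 = -38
  a_8 = 1·-38 + 2·-26 = -90
  a_9 = 1·-90 + 2·-38 = -166
  a_10 = 1·-166 + 2·-90 = -346

1,2 ; -346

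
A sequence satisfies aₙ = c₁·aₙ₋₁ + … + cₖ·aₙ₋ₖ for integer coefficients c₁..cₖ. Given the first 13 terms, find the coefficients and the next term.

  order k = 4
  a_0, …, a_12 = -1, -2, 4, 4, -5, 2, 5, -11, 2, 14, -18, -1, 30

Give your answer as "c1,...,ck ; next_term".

  a_4 = 0·4 + -1·4 + 1·-2 + -1·-1 = -5
  a_5 = 0·-5 + -1·4 + 1·4 + -1·-2 = 2
  a_6 = 0·2 + -1·-5 + 1·4 + -1·4 = 5
  a_7 = 0·5 + -1·2 + 1·-5 + -1·4 = -11
  a_8 = 0·-11 + -1·5 + 1·2 + -1·-5 = 2
  a_9 = 0·2 + -1·-11 + 1·5 + -1·2 = 14
  a_10 = 0·14 + -1·2 + 1·-11 + -1·5 = -18
  a_11 = 0·-18 + -1·14 + 1·2 + -1·-11 = -1
  a_12 = 0·-1 + -1·-18 + 1·14 + -1·2 = 30
  a_13 = 0·30 + -1·-1 + 1·-18 + -1·14 = -31

0,-1,1,-1 ; -31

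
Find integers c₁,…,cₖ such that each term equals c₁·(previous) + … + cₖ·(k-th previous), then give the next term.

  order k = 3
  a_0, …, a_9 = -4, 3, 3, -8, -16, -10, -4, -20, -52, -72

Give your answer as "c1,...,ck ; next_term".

  a_3 = 2·3 + -2·3 + 2·-4 = -8
  a_4 = 2·-8 + -2·3 + 2·3 = -16
  a_5 = 2·-16 + -2·-8 + 2·3 = -10
  a_6 = 2·-10 + -2·-16 + 2·-8 = -4
  a_7 = 2·-4 + -2·-10 + 2·-16 = -20
  a_8 = 2·-20 + -2·-4 + 2·-10 = -52
  a_9 = 2·-52 + -2·-20 + 2·-4 = -72
  a_10 = 2·-72 + -2·-52 + 2·-20 = -80

2,-2,2 ; -80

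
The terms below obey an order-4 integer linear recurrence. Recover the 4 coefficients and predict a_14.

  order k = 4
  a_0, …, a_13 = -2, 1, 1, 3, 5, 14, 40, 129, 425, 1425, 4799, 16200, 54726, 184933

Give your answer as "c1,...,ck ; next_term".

4,-1,-4,1 ; 625005

  a_4 = 4·3 + -1·1 + -4·1 + 1·-2 = 5
  a_5 = 4·5 + -1·3 + -4·1 + 1·1 = 14
  a_6 = 4·14 + -1·5 + -4·3 + 1·1 = 40
  a_7 = 4·40 + -1·14 + -4·5 + 1·3 = 129
  a_8 = 4·129 + -1·40 + -4·14 + 1·5 = 425
  a_9 = 4·425 + -1·129 + -4·40 + 1·14 = 1425
  a_10 = 4·1425 + -1·425 + -4·129 + 1·40 = 4799
  a_11 = 4·4799 + -1·1425 + -4·425 + 1·129 = 16200
  a_12 = 4·16200 + -1·4799 + -4·1425 + 1·425 = 54726
  a_13 = 4·54726 + -1·16200 + -4·4799 + 1·1425 = 184933
  a_14 = 4·184933 + -1·54726 + -4·16200 + 1·4799 = 625005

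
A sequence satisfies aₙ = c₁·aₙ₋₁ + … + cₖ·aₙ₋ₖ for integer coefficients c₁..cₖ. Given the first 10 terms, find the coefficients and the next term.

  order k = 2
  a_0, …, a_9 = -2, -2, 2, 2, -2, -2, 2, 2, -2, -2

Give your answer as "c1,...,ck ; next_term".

0,-1 ; 2

  a_2 = 0·-2 + -1·-2 = 2
  a_3 = 0·2 + -1·-2 = 2
  a_4 = 0·2 + -1·2 = -2
  a_5 = 0·-2 + -1·2 = -2
  a_6 = 0·-2 + -1·-2 = 2
  a_7 = 0·2 + -1·-2 = 2
  a_8 = 0·2 + -1·2 = -2
  a_9 = 0·-2 + -1·2 = -2
  a_10 = 0·-2 + -1·-2 = 2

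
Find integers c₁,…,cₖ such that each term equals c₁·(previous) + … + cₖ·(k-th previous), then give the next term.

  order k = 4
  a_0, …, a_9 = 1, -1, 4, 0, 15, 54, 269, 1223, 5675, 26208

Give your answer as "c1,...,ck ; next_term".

  a_4 = 4·0 + 3·4 + -1·-1 + 2·1 = 15
  a_5 = 4·15 + 3·0 + -1·4 + 2·-1 = 54
  a_6 = 4·54 + 3·15 + -1·0 + 2·4 = 269
  a_7 = 4·269 + 3·54 + -1·15 + 2·0 = 1223
  a_8 = 4·1223 + 3·269 + -1·54 + 2·15 = 5675
  a_9 = 4·5675 + 3·1223 + -1·269 + 2·54 = 26208
  a_10 = 4·26208 + 3·5675 + -1·1223 + 2·269 = 121172

4,3,-1,2 ; 121172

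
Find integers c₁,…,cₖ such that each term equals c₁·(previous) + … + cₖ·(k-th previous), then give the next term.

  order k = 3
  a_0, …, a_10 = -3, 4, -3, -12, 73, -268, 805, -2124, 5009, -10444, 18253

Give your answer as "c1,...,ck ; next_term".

-4,-3,4 ; -21644

  a_3 = -4·-3 + -3·4 + 4·-3 = -12
  a_4 = -4·-12 + -3·-3 + 4·4 = 73
  a_5 = -4·73 + -3·-12 + 4·-3 = -268
  a_6 = -4·-268 + -3·73 + 4·-12 = 805
  a_7 = -4·805 + -3·-268 + 4·73 = -2124
  a_8 = -4·-2124 + -3·805 + 4·-268 = 5009
  a_9 = -4·5009 + -3·-2124 + 4·805 = -10444
  a_10 = -4·-10444 + -3·5009 + 4·-2124 = 18253
  a_11 = -4·18253 + -3·-10444 + 4·5009 = -21644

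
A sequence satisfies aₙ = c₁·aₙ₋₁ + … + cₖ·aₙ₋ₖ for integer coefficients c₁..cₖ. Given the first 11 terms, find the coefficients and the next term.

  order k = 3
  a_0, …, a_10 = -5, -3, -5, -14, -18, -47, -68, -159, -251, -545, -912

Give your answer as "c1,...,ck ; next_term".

0,3,1 ; -1886

  a_3 = 0·-5 + 3·-3 + 1·-5 = -14
  a_4 = 0·-14 + 3·-5 + 1·-3 = -18
  a_5 = 0·-18 + 3·-14 + 1·-5 = -47
  a_6 = 0·-47 + 3·-18 + 1·-14 = -68
  a_7 = 0·-68 + 3·-47 + 1·-18 = -159
  a_8 = 0·-159 + 3·-68 + 1·-47 = -251
  a_9 = 0·-251 + 3·-159 + 1·-68 = -545
  a_10 = 0·-545 + 3·-251 + 1·-159 = -912
  a_11 = 0·-912 + 3·-545 + 1·-251 = -1886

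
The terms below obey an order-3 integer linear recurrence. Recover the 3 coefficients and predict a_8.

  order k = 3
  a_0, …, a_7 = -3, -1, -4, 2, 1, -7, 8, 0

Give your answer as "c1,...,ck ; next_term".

  a_3 = -1·-4 + -1·-1 + 1·-3 = 2
  a_4 = -1·2 + -1·-4 + 1·-1 = 1
  a_5 = -1·1 + -1·2 + 1·-4 = -7
  a_6 = -1·-7 + -1·1 + 1·2 = 8
  a_7 = -1·8 + -1·-7 + 1·1 = 0
  a_8 = -1·0 + -1·8 + 1·-7 = -15

-1,-1,1 ; -15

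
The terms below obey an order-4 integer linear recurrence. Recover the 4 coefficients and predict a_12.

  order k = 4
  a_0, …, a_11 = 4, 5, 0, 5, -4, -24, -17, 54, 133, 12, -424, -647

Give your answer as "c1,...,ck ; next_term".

  a_4 = 1·5 + -3·0 + -1·5 + -1·4 = -4
  a_5 = 1·-4 + -3·5 + -1·0 + -1·5 = -24
  a_6 = 1·-24 + -3·-4 + -1·5 + -1·0 = -17
  a_7 = 1·-17 + -3·-24 + -1·-4 + -1·5 = 54
  a_8 = 1·54 + -3·-17 + -1·-24 + -1·-4 = 133
  a_9 = 1·133 + -3·54 + -1·-17 + -1·-24 = 12
  a_10 = 1·12 + -3·133 + -1·54 + -1·-17 = -424
  a_11 = 1·-424 + -3·12 + -1·133 + -1·54 = -647
  a_12 = 1·-647 + -3·-424 + -1·12 + -1·133 = 480

1,-3,-1,-1 ; 480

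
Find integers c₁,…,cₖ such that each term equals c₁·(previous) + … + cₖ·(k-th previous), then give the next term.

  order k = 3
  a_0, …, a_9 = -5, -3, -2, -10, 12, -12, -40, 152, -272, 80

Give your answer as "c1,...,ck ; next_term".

  a_3 = -2·-2 + -2·-3 + 4·-5 = -10
  a_4 = -2·-10 + -2·-2 + 4·-3 = 12
  a_5 = -2·12 + -2·-10 + 4·-2 = -12
  a_6 = -2·-12 + -2·12 + 4·-10 = -40
  a_7 = -2·-40 + -2·-12 + 4·12 = 152
  a_8 = -2·152 + -2·-40 + 4·-12 = -272
  a_9 = -2·-272 + -2·152 + 4·-40 = 80
  a_10 = -2·80 + -2·-272 + 4·152 = 992

-2,-2,4 ; 992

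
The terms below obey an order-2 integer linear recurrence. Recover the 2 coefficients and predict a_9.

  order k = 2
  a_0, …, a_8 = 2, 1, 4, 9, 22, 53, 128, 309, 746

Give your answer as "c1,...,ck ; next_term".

2,1 ; 1801

  a_2 = 2·1 + 1·2 = 4
  a_3 = 2·4 + 1·1 = 9
  a_4 = 2·9 + 1·4 = 22
  a_5 = 2·22 + 1·9 = 53
  a_6 = 2·53 + 1·22 = 128
  a_7 = 2·128 + 1·53 = 309
  a_8 = 2·309 + 1·128 = 746
  a_9 = 2·746 + 1·309 = 1801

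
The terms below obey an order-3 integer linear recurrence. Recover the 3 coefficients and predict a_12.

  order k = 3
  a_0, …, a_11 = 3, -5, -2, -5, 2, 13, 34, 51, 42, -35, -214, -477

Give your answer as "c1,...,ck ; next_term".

2,-1,-2 ; -670

  a_3 = 2·-2 + -1·-5 + -2·3 = -5
  a_4 = 2·-5 + -1·-2 + -2·-5 = 2
  a_5 = 2·2 + -1·-5 + -2·-2 = 13
  a_6 = 2·13 + -1·2 + -2·-5 = 34
  a_7 = 2·34 + -1·13 + -2·2 = 51
  a_8 = 2·51 + -1·34 + -2·13 = 42
  a_9 = 2·42 + -1·51 + -2·34 = -35
  a_10 = 2·-35 + -1·42 + -2·51 = -214
  a_11 = 2·-214 + -1·-35 + -2·42 = -477
  a_12 = 2·-477 + -1·-214 + -2·-35 = -670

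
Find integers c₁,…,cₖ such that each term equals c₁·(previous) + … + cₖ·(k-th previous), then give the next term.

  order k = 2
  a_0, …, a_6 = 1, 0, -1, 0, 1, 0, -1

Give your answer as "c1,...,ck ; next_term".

  a_2 = 0·0 + -1·1 = -1
  a_3 = 0·-1 + -1·0 = 0
  a_4 = 0·0 + -1·-1 = 1
  a_5 = 0·1 + -1·0 = 0
  a_6 = 0·0 + -1·1 = -1
  a_7 = 0·-1 + -1·0 = 0

0,-1 ; 0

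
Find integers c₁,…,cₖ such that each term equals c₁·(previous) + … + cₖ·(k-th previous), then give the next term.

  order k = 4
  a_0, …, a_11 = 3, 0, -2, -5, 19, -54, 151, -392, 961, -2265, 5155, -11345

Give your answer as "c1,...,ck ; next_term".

  a_4 = -4·-5 + -4·-2 + -1·0 + -3·3 = 19
  a_5 = -4·19 + -4·-5 + -1·-2 + -3·0 = -54
  a_6 = -4·-54 + -4·19 + -1·-5 + -3·-2 = 151
  a_7 = -4·151 + -4·-54 + -1·19 + -3·-5 = -392
  a_8 = -4·-392 + -4·151 + -1·-54 + -3·19 = 961
  a_9 = -4·961 + -4·-392 + -1·151 + -3·-54 = -2265
  a_10 = -4·-2265 + -4·961 + -1·-392 + -3·151 = 5155
  a_11 = -4·5155 + -4·-2265 + -1·961 + -3·-392 = -11345
  a_12 = -4·-11345 + -4·5155 + -1·-2265 + -3·961 = 24142

-4,-4,-1,-3 ; 24142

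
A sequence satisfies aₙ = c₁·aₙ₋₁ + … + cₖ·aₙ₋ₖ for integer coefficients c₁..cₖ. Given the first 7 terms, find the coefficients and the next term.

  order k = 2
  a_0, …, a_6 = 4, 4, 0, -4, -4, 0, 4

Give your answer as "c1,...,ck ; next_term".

  a_2 = 1·4 + -1·4 = 0
  a_3 = 1·0 + -1·4 = -4
  a_4 = 1·-4 + -1·0 = -4
  a_5 = 1·-4 + -1·-4 = 0
  a_6 = 1·0 + -1·-4 = 4
  a_7 = 1·4 + -1·0 = 4

1,-1 ; 4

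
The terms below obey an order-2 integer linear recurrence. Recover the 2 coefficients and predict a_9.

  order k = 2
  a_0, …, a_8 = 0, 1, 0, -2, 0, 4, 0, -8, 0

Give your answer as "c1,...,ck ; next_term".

  a_2 = 0·1 + -2·0 = 0
  a_3 = 0·0 + -2·1 = -2
  a_4 = 0·-2 + -2·0 = 0
  a_5 = 0·0 + -2·-2 = 4
  a_6 = 0·4 + -2·0 = 0
  a_7 = 0·0 + -2·4 = -8
  a_8 = 0·-8 + -2·0 = 0
  a_9 = 0·0 + -2·-8 = 16

0,-2 ; 16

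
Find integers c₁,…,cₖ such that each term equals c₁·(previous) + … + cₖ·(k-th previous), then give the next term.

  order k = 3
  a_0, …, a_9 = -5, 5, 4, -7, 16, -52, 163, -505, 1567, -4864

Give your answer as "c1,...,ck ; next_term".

  a_3 = -3·4 + 0·5 + -1·-5 = -7
  a_4 = -3·-7 + 0·4 + -1·5 = 16
  a_5 = -3·16 + 0·-7 + -1·4 = -52
  a_6 = -3·-52 + 0·16 + -1·-7 = 163
  a_7 = -3·163 + 0·-52 + -1·16 = -505
  a_8 = -3·-505 + 0·163 + -1·-52 = 1567
  a_9 = -3·1567 + 0·-505 + -1·163 = -4864
  a_10 = -3·-4864 + 0·1567 + -1·-505 = 15097

-3,0,-1 ; 15097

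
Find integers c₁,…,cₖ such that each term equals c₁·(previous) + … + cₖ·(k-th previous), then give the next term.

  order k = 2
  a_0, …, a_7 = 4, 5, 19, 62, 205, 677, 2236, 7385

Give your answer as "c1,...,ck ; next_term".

3,1 ; 24391

  a_2 = 3·5 + 1·4 = 19
  a_3 = 3·19 + 1·5 = 62
  a_4 = 3·62 + 1·19 = 205
  a_5 = 3·205 + 1·62 = 677
  a_6 = 3·677 + 1·205 = 2236
  a_7 = 3·2236 + 1·677 = 7385
  a_8 = 3·7385 + 1·2236 = 24391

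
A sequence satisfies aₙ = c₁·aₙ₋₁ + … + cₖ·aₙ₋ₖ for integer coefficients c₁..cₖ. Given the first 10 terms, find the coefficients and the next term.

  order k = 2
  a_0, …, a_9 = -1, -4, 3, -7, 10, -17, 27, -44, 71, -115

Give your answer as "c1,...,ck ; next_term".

-1,1 ; 186

  a_2 = -1·-4 + 1·-1 = 3
  a_3 = -1·3 + 1·-4 = -7
  a_4 = -1·-7 + 1·3 = 10
  a_5 = -1·10 + 1·-7 = -17
  a_6 = -1·-17 + 1·10 = 27
  a_7 = -1·27 + 1·-17 = -44
  a_8 = -1·-44 + 1·27 = 71
  a_9 = -1·71 + 1·-44 = -115
  a_10 = -1·-115 + 1·71 = 186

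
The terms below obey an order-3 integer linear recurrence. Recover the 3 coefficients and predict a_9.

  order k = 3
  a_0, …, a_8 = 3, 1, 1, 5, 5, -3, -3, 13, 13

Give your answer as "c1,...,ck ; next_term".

1,-2,2 ; -19

  a_3 = 1·1 + -2·1 + 2·3 = 5
  a_4 = 1·5 + -2·1 + 2·1 = 5
  a_5 = 1·5 + -2·5 + 2·1 = -3
  a_6 = 1·-3 + -2·5 + 2·5 = -3
  a_7 = 1·-3 + -2·-3 + 2·5 = 13
  a_8 = 1·13 + -2·-3 + 2·-3 = 13
  a_9 = 1·13 + -2·13 + 2·-3 = -19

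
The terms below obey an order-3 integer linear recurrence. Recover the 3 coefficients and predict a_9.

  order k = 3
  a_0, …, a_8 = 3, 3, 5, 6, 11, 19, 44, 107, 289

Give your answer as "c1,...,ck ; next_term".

3,1,-4 ; 798

  a_3 = 3·5 + 1·3 + -4·3 = 6
  a_4 = 3·6 + 1·5 + -4·3 = 11
  a_5 = 3·11 + 1·6 + -4·5 = 19
  a_6 = 3·19 + 1·11 + -4·6 = 44
  a_7 = 3·44 + 1·19 + -4·11 = 107
  a_8 = 3·107 + 1·44 + -4·19 = 289
  a_9 = 3·289 + 1·107 + -4·44 = 798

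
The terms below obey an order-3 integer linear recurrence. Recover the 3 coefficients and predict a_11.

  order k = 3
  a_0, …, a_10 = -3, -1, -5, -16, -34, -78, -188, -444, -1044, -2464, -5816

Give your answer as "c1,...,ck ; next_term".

2,0,2 ; -13720

  a_3 = 2·-5 + 0·-1 + 2·-3 = -16
  a_4 = 2·-16 + 0·-5 + 2·-1 = -34
  a_5 = 2·-34 + 0·-16 + 2·-5 = -78
  a_6 = 2·-78 + 0·-34 + 2·-16 = -188
  a_7 = 2·-188 + 0·-78 + 2·-34 = -444
  a_8 = 2·-444 + 0·-188 + 2·-78 = -1044
  a_9 = 2·-1044 + 0·-444 + 2·-188 = -2464
  a_10 = 2·-2464 + 0·-1044 + 2·-444 = -5816
  a_11 = 2·-5816 + 0·-2464 + 2·-1044 = -13720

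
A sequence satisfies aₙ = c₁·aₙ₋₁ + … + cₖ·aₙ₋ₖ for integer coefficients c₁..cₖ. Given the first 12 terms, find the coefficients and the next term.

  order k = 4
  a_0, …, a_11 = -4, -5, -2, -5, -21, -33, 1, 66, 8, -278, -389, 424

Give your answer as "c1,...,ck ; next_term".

2,-4,3,1 ; 1578

  a_4 = 2·-5 + -4·-2 + 3·-5 + 1·-4 = -21
  a_5 = 2·-21 + -4·-5 + 3·-2 + 1·-5 = -33
  a_6 = 2·-33 + -4·-21 + 3·-5 + 1·-2 = 1
  a_7 = 2·1 + -4·-33 + 3·-21 + 1·-5 = 66
  a_8 = 2·66 + -4·1 + 3·-33 + 1·-21 = 8
  a_9 = 2·8 + -4·66 + 3·1 + 1·-33 = -278
  a_10 = 2·-278 + -4·8 + 3·66 + 1·1 = -389
  a_11 = 2·-389 + -4·-278 + 3·8 + 1·66 = 424
  a_12 = 2·424 + -4·-389 + 3·-278 + 1·8 = 1578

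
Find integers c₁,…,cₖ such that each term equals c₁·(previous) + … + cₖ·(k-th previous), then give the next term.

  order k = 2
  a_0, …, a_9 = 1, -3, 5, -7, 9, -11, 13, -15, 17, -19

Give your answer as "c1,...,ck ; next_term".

  a_2 = -2·-3 + -1·1 = 5
  a_3 = -2·5 + -1·-3 = -7
  a_4 = -2·-7 + -1·5 = 9
  a_5 = -2·9 + -1·-7 = -11
  a_6 = -2·-11 + -1·9 = 13
  a_7 = -2·13 + -1·-11 = -15
  a_8 = -2·-15 + -1·13 = 17
  a_9 = -2·17 + -1·-15 = -19
  a_10 = -2·-19 + -1·17 = 21

-2,-1 ; 21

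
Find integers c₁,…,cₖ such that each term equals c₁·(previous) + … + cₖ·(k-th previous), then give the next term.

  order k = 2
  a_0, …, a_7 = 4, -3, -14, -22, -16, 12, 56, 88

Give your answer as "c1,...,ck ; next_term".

2,-2 ; 64

  a_2 = 2·-3 + -2·4 = -14
  a_3 = 2·-14 + -2·-3 = -22
  a_4 = 2·-22 + -2·-14 = -16
  a_5 = 2·-16 + -2·-22 = 12
  a_6 = 2·12 + -2·-16 = 56
  a_7 = 2·56 + -2·12 = 88
  a_8 = 2·88 + -2·56 = 64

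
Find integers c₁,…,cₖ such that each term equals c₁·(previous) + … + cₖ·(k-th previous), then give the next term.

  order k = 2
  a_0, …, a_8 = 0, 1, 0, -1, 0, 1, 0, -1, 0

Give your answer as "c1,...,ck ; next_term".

  a_2 = 0·1 + -1·0 = 0
  a_3 = 0·0 + -1·1 = -1
  a_4 = 0·-1 + -1·0 = 0
  a_5 = 0·0 + -1·-1 = 1
  a_6 = 0·1 + -1·0 = 0
  a_7 = 0·0 + -1·1 = -1
  a_8 = 0·-1 + -1·0 = 0
  a_9 = 0·0 + -1·-1 = 1

0,-1 ; 1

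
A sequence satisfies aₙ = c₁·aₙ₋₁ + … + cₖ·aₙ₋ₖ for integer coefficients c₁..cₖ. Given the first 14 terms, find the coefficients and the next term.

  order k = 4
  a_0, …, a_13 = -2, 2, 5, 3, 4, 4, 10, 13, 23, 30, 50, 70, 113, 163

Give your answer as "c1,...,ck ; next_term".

1,1,-1,1 ; 256

  a_4 = 1·3 + 1·5 + -1·2 + 1·-2 = 4
  a_5 = 1·4 + 1·3 + -1·5 + 1·2 = 4
  a_6 = 1·4 + 1·4 + -1·3 + 1·5 = 10
  a_7 = 1·10 + 1·4 + -1·4 + 1·3 = 13
  a_8 = 1·13 + 1·10 + -1·4 + 1·4 = 23
  a_9 = 1·23 + 1·13 + -1·10 + 1·4 = 30
  a_10 = 1·30 + 1·23 + -1·13 + 1·10 = 50
  a_11 = 1·50 + 1·30 + -1·23 + 1·13 = 70
  a_12 = 1·70 + 1·50 + -1·30 + 1·23 = 113
  a_13 = 1·113 + 1·70 + -1·50 + 1·30 = 163
  a_14 = 1·163 + 1·113 + -1·70 + 1·50 = 256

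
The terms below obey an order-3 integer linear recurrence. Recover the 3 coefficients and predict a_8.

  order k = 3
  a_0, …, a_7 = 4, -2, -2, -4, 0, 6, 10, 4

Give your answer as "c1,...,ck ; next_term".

1,-1,-1 ; -12

  a_3 = 1·-2 + -1·-2 + -1·4 = -4
  a_4 = 1·-4 + -1·-2 + -1·-2 = 0
  a_5 = 1·0 + -1·-4 + -1·-2 = 6
  a_6 = 1·6 + -1·0 + -1·-4 = 10
  a_7 = 1·10 + -1·6 + -1·0 = 4
  a_8 = 1·4 + -1·10 + -1·6 = -12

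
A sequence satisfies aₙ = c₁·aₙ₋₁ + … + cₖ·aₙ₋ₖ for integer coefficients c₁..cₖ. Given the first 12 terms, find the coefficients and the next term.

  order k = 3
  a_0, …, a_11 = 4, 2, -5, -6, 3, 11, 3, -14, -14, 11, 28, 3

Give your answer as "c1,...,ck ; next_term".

  a_3 = 0·-5 + -1·2 + -1·4 = -6
  a_4 = 0·-6 + -1·-5 + -1·2 = 3
  a_5 = 0·3 + -1·-6 + -1·-5 = 11
  a_6 = 0·11 + -1·3 + -1·-6 = 3
  a_7 = 0·3 + -1·11 + -1·3 = -14
  a_8 = 0·-14 + -1·3 + -1·11 = -14
  a_9 = 0·-14 + -1·-14 + -1·3 = 11
  a_10 = 0·11 + -1·-14 + -1·-14 = 28
  a_11 = 0·28 + -1·11 + -1·-14 = 3
  a_12 = 0·3 + -1·28 + -1·11 = -39

0,-1,-1 ; -39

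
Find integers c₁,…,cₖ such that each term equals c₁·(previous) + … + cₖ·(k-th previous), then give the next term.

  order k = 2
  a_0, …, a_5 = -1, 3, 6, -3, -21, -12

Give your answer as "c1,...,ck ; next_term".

  a_2 = 1·3 + -3·-1 = 6
  a_3 = 1·6 + -3·3 = -3
  a_4 = 1·-3 + -3·6 = -21
  a_5 = 1·-21 + -3·-3 = -12
  a_6 = 1·-12 + -3·-21 = 51

1,-3 ; 51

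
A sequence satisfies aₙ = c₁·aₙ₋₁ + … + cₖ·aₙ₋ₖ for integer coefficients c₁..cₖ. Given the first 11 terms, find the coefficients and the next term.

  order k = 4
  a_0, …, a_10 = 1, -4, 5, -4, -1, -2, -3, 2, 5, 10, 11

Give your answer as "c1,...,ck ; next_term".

1,0,-1,-1 ; 4

  a_4 = 1·-4 + 0·5 + -1·-4 + -1·1 = -1
  a_5 = 1·-1 + 0·-4 + -1·5 + -1·-4 = -2
  a_6 = 1·-2 + 0·-1 + -1·-4 + -1·5 = -3
  a_7 = 1·-3 + 0·-2 + -1·-1 + -1·-4 = 2
  a_8 = 1·2 + 0·-3 + -1·-2 + -1·-1 = 5
  a_9 = 1·5 + 0·2 + -1·-3 + -1·-2 = 10
  a_10 = 1·10 + 0·5 + -1·2 + -1·-3 = 11
  a_11 = 1·11 + 0·10 + -1·5 + -1·2 = 4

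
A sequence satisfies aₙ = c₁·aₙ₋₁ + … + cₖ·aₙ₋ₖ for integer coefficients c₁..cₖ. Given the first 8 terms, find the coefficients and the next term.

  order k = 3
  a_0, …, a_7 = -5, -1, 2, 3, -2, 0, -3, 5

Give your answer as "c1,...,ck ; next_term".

-1,0,-1 ; -5

  a_3 = -1·2 + 0·-1 + -1·-5 = 3
  a_4 = -1·3 + 0·2 + -1·-1 = -2
  a_5 = -1·-2 + 0·3 + -1·2 = 0
  a_6 = -1·0 + 0·-2 + -1·3 = -3
  a_7 = -1·-3 + 0·0 + -1·-2 = 5
  a_8 = -1·5 + 0·-3 + -1·0 = -5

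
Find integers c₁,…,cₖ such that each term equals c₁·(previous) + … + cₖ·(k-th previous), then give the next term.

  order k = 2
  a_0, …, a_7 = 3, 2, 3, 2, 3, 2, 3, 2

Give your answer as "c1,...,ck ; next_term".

0,1 ; 3

  a_2 = 0·2 + 1·3 = 3
  a_3 = 0·3 + 1·2 = 2
  a_4 = 0·2 + 1·3 = 3
  a_5 = 0·3 + 1·2 = 2
  a_6 = 0·2 + 1·3 = 3
  a_7 = 0·3 + 1·2 = 2
  a_8 = 0·2 + 1·3 = 3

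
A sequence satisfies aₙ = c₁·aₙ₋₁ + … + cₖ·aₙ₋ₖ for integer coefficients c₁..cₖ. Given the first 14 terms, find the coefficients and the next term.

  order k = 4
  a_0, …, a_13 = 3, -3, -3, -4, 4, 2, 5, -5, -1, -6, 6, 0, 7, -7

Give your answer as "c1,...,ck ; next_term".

  a_4 = -1·-4 + 0·-3 + -1·-3 + -1·3 = 4
  a_5 = -1·4 + 0·-4 + -1·-3 + -1·-3 = 2
  a_6 = -1·2 + 0·4 + -1·-4 + -1·-3 = 5
  a_7 = -1·5 + 0·2 + -1·4 + -1·-4 = -5
  a_8 = -1·-5 + 0·5 + -1·2 + -1·4 = -1
  a_9 = -1·-1 + 0·-5 + -1·5 + -1·2 = -6
  a_10 = -1·-6 + 0·-1 + -1·-5 + -1·5 = 6
  a_11 = -1·6 + 0·-6 + -1·-1 + -1·-5 = 0
  a_12 = -1·0 + 0·6 + -1·-6 + -1·-1 = 7
  a_13 = -1·7 + 0·0 + -1·6 + -1·-6 = -7
  a_14 = -1·-7 + 0·7 + -1·0 + -1·6 = 1

-1,0,-1,-1 ; 1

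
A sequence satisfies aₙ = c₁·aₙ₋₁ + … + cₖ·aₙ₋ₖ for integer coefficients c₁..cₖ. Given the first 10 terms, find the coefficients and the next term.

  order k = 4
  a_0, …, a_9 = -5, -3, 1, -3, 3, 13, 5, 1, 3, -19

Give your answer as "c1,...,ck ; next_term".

1,-1,1,-2 ; -31

  a_4 = 1·-3 + -1·1 + 1·-3 + -2·-5 = 3
  a_5 = 1·3 + -1·-3 + 1·1 + -2·-3 = 13
  a_6 = 1·13 + -1·3 + 1·-3 + -2·1 = 5
  a_7 = 1·5 + -1·13 + 1·3 + -2·-3 = 1
  a_8 = 1·1 + -1·5 + 1·13 + -2·3 = 3
  a_9 = 1·3 + -1·1 + 1·5 + -2·13 = -19
  a_10 = 1·-19 + -1·3 + 1·1 + -2·5 = -31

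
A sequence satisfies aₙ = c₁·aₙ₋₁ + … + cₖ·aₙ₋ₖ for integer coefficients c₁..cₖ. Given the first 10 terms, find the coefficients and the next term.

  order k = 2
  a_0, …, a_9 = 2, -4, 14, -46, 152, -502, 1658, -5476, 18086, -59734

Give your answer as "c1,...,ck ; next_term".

  a_2 = -3·-4 + 1·2 = 14
  a_3 = -3·14 + 1·-4 = -46
  a_4 = -3·-46 + 1·14 = 152
  a_5 = -3·152 + 1·-46 = -502
  a_6 = -3·-502 + 1·152 = 1658
  a_7 = -3·1658 + 1·-502 = -5476
  a_8 = -3·-5476 + 1·1658 = 18086
  a_9 = -3·18086 + 1·-5476 = -59734
  a_10 = -3·-59734 + 1·18086 = 197288

-3,1 ; 197288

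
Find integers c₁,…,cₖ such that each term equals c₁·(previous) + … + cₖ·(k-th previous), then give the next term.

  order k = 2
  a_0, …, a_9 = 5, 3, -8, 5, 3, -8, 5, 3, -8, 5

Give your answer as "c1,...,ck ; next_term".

  a_2 = -1·3 + -1·5 = -8
  a_3 = -1·-8 + -1·3 = 5
  a_4 = -1·5 + -1·-8 = 3
  a_5 = -1·3 + -1·5 = -8
  a_6 = -1·-8 + -1·3 = 5
  a_7 = -1·5 + -1·-8 = 3
  a_8 = -1·3 + -1·5 = -8
  a_9 = -1·-8 + -1·3 = 5
  a_10 = -1·5 + -1·-8 = 3

-1,-1 ; 3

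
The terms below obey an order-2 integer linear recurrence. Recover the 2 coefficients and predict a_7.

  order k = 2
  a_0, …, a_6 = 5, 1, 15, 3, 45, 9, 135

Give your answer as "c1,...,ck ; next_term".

  a_2 = 0·1 + 3·5 = 15
  a_3 = 0·15 + 3·1 = 3
  a_4 = 0·3 + 3·15 = 45
  a_5 = 0·45 + 3·3 = 9
  a_6 = 0·9 + 3·45 = 135
  a_7 = 0·135 + 3·9 = 27

0,3 ; 27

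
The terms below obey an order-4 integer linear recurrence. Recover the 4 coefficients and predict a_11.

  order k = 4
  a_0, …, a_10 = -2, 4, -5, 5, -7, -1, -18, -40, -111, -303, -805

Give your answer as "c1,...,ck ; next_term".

  a_4 = 2·5 + 3·-5 + -2·4 + -3·-2 = -7
  a_5 = 2·-7 + 3·5 + -2·-5 + -3·4 = -1
  a_6 = 2·-1 + 3·-7 + -2·5 + -3·-5 = -18
  a_7 = 2·-18 + 3·-1 + -2·-7 + -3·5 = -40
  a_8 = 2·-40 + 3·-18 + -2·-1 + -3·-7 = -111
  a_9 = 2·-111 + 3·-40 + -2·-18 + -3·-1 = -303
  a_10 = 2·-303 + 3·-111 + -2·-40 + -3·-18 = -805
  a_11 = 2·-805 + 3·-303 + -2·-111 + -3·-40 = -2177

2,3,-2,-3 ; -2177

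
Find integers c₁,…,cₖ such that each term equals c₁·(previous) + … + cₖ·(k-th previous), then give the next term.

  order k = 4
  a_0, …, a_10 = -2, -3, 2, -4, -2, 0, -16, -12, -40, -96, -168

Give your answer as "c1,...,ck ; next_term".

  a_4 = 1·-4 + 2·2 + 2·-3 + -2·-2 = -2
  a_5 = 1·-2 + 2·-4 + 2·2 + -2·-3 = 0
  a_6 = 1·0 + 2·-2 + 2·-4 + -2·2 = -16
  a_7 = 1·-16 + 2·0 + 2·-2 + -2·-4 = -12
  a_8 = 1·-12 + 2·-16 + 2·0 + -2·-2 = -40
  a_9 = 1·-40 + 2·-12 + 2·-16 + -2·0 = -96
  a_10 = 1·-96 + 2·-40 + 2·-12 + -2·-16 = -168
  a_11 = 1·-168 + 2·-96 + 2·-40 + -2·-12 = -416

1,2,2,-2 ; -416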